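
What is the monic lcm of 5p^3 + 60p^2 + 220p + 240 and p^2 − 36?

p^4 + 6p^3 − 28p^2 − 216p − 288

Repeated division with remainder:
  5p^3 + 60p^2 + 220p + 240 = (5p + 60)(p^2 − 36) + (400p + 2400)
  p^2 − 36 = ((1/400)p − 3/200)(400p + 2400) + (0)
Last nonzero remainder: 400p + 2400. Dividing through by 400 gives the monic gcd p + 6.
Then lcm(f, g) = f·g / gcd(f, g); expanding and making the result monic gives the answer.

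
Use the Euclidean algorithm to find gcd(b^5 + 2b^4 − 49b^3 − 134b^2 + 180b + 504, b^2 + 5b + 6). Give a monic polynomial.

b^2 + 5b + 6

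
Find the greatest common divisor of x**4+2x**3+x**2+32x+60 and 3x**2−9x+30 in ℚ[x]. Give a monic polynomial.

Apply the Euclidean algorithm:
  x**4+2x**3+x**2+32x+60 = ((1/3)x**2+(5/3)x+2)(3x**2−9x+30) + (0)
Last nonzero remainder: 3x**2−9x+30. Dividing through by 3 gives the monic gcd x**2−3x+10.

x**2−3x+10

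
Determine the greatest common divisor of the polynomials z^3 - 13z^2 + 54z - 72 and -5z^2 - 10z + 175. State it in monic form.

1

Euclidean algorithm in ℚ[z]:
  z^3 - 13z^2 + 54z - 72 = (-(1/5)z + 3)(-5z^2 - 10z + 175) + (119z - 597)
  -5z^2 - 10z + 175 = (-(5/119)z - 4175/14161)(119z - 597) + (-14300/14161)
  119z - 597 = (-(1685159/14300)z + 8454117/14300)(-14300/14161) + (0)
The last nonzero remainder is the constant -14300/14161, so the polynomials are coprime and gcd = 1.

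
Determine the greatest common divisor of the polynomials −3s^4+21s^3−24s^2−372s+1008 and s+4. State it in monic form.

s+4

Repeated division with remainder:
  −3s^4+21s^3−24s^2−372s+1008 = (−3s^3+33s^2−156s+252)(s+4) + (0)
The last nonzero remainder s+4 is already monic.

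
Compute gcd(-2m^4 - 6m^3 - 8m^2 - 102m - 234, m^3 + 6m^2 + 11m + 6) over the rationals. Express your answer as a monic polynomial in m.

m + 3

Apply the Euclidean algorithm:
  -2m^4 - 6m^3 - 8m^2 - 102m - 234 = (-2m + 6)(m^3 + 6m^2 + 11m + 6) + (-22m^2 - 156m - 270)
  m^3 + 6m^2 + 11m + 6 = (-(1/22)m + 6/121)(-22m^2 - 156m - 270) + ((782/121)m + 2346/121)
  -22m^2 - 156m - 270 = (-(1331/391)m - 5445/391)((782/121)m + 2346/121) + (0)
Last nonzero remainder: (782/121)m + 2346/121. Dividing through by 782/121 gives the monic gcd m + 3.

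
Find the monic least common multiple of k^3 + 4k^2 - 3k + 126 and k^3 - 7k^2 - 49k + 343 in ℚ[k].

Euclidean algorithm in ℚ[k]:
  k^3 + 4k^2 - 3k + 126 = (k^3 - 7k^2 - 49k + 343) + (11k^2 + 46k - 217)
  k^3 - 7k^2 - 49k + 343 = ((1/11)k - 123/121)(11k^2 + 46k - 217) + ((2116/121)k + 14812/121)
  11k^2 + 46k - 217 = ((1331/2116)k - 3751/2116)((2116/121)k + 14812/121) + (0)
Last nonzero remainder: (2116/121)k + 14812/121. Dividing through by 2116/121 gives the monic gcd k + 7.
Then lcm(f, g) = f·g / gcd(f, g); expanding and making the result monic gives the answer.

k^5 - 10k^4 - 10k^3 + 364k^2 - 1911k + 6174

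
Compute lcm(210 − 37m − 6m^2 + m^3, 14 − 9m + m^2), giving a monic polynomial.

−420 + 284m − 25m^2 − 8m^3 + m^4

Euclidean algorithm in ℚ[m]:
  m^3 − 6m^2 − 37m + 210 = (m + 3)(m^2 − 9m + 14) + (−24m + 168)
  m^2 − 9m + 14 = (−(1/24)m + 1/12)(−24m + 168) + (0)
Last nonzero remainder: −24m + 168. Dividing through by −24 gives the monic gcd m − 7.
Then lcm(f, g) = f·g / gcd(f, g); expanding and making the result monic gives the answer.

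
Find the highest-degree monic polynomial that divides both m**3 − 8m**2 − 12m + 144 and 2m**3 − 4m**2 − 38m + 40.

By polynomial division,
  m**3 − 8m**2 − 12m + 144 = (1/2)(2m**3 − 4m**2 − 38m + 40) + (−6m**2 + 7m + 124)
  2m**3 − 4m**2 − 38m + 40 = (−(1/3)m + 5/18)(−6m**2 + 7m + 124) + ((25/18)m + 50/9)
  −6m**2 + 7m + 124 = (−(108/25)m + 558/25)((25/18)m + 50/9) + (0)
Last nonzero remainder: (25/18)m + 50/9. Dividing through by 25/18 gives the monic gcd m + 4.

m + 4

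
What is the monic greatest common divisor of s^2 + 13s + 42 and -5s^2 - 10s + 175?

By polynomial division,
  s^2 + 13s + 42 = (-1/5)(-5s^2 - 10s + 175) + (11s + 77)
  -5s^2 - 10s + 175 = (-(5/11)s + 25/11)(11s + 77) + (0)
Last nonzero remainder: 11s + 77. Dividing through by 11 gives the monic gcd s + 7.

s + 7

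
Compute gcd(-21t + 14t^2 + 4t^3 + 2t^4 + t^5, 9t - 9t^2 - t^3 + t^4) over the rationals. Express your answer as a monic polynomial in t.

Euclidean algorithm in ℚ[t]:
  t^5 + 2t^4 + 4t^3 + 14t^2 - 21t = (t + 3)(t^4 - t^3 - 9t^2 + 9t) + (16t^3 + 32t^2 - 48t)
  t^4 - t^3 - 9t^2 + 9t = ((1/16)t - 3/16)(16t^3 + 32t^2 - 48t) + (0)
Last nonzero remainder: 16t^3 + 32t^2 - 48t. Dividing through by 16 gives the monic gcd t^3 + 2t^2 - 3t.

-3t + 2t^2 + t^3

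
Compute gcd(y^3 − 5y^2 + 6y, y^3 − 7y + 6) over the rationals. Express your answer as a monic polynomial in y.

y − 2

Apply the Euclidean algorithm:
  y^3 − 5y^2 + 6y = (y^3 − 7y + 6) + (−5y^2 + 13y − 6)
  y^3 − 7y + 6 = (−(1/5)y − 13/25)(−5y^2 + 13y − 6) + (−(36/25)y + 72/25)
  −5y^2 + 13y − 6 = ((125/36)y − 25/12)(−(36/25)y + 72/25) + (0)
Last nonzero remainder: −(36/25)y + 72/25. Dividing through by −36/25 gives the monic gcd y − 2.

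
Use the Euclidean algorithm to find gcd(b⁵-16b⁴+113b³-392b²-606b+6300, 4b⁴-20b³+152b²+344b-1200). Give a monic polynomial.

b³-3b²+32b+150

Repeated division with remainder:
  b⁵-16b⁴+113b³-392b²-606b+6300 = ((1/4)b-11/4)(4b⁴-20b³+152b²+344b-1200) + (20b³-60b²+640b+3000)
  4b⁴-20b³+152b²+344b-1200 = ((1/5)b-2/5)(20b³-60b²+640b+3000) + (0)
Last nonzero remainder: 20b³-60b²+640b+3000. Dividing through by 20 gives the monic gcd b³-3b²+32b+150.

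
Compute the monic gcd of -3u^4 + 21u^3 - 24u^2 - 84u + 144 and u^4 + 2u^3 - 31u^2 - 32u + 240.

By polynomial division,
  -3u^4 + 21u^3 - 24u^2 - 84u + 144 = (-3)(u^4 + 2u^3 - 31u^2 - 32u + 240) + (27u^3 - 117u^2 - 180u + 864)
  u^4 + 2u^3 - 31u^2 - 32u + 240 = ((1/27)u + 19/81)(27u^3 - 117u^2 - 180u + 864) + ((28/9)u^2 - (196/9)u + 112/3)
  27u^3 - 117u^2 - 180u + 864 = ((243/28)u + 162/7)((28/9)u^2 - (196/9)u + 112/3) + (0)
Last nonzero remainder: (28/9)u^2 - (196/9)u + 112/3. Dividing through by 28/9 gives the monic gcd u^2 - 7u + 12.

u^2 - 7u + 12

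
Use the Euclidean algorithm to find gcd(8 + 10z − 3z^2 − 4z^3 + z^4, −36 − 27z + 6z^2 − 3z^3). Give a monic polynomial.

Apply the Euclidean algorithm:
  z^4 − 4z^3 − 3z^2 + 10z + 8 = (−(1/3)z + 2/3)(−3z^3 + 6z^2 − 27z − 36) + (−16z^2 + 16z + 32)
  −3z^3 + 6z^2 − 27z − 36 = ((3/16)z − 3/16)(−16z^2 + 16z + 32) + (−30z − 30)
  −16z^2 + 16z + 32 = ((8/15)z − 16/15)(−30z − 30) + (0)
Last nonzero remainder: −30z − 30. Dividing through by −30 gives the monic gcd z + 1.

1 + z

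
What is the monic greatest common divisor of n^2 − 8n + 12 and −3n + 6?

By polynomial division,
  n^2 − 8n + 12 = (−(1/3)n + 2)(−3n + 6) + (0)
Last nonzero remainder: −3n + 6. Dividing through by −3 gives the monic gcd n − 2.

n − 2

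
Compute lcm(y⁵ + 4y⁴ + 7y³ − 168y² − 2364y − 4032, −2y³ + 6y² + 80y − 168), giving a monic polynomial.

y⁶ + 2y⁵ − y⁴ − 182y³ − 2028y² + 696y + 8064

Repeated division with remainder:
  y⁵ + 4y⁴ + 7y³ − 168y² − 2364y − 4032 = (−(1/2)y² − (7/2)y − 34)(−2y³ + 6y² + 80y − 168) + (232y² − 232y − 9744)
  −2y³ + 6y² + 80y − 168 = (−(1/116)y + 1/58)(232y² − 232y − 9744) + (0)
Last nonzero remainder: 232y² − 232y − 9744. Dividing through by 232 gives the monic gcd y² − y − 42.
Then lcm(f, g) = f·g / gcd(f, g); expanding and making the result monic gives the answer.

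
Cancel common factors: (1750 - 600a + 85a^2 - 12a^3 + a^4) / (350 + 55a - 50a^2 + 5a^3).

(50 + a^2)/(10 + 5a)

Repeated division with remainder:
  a^4 - 12a^3 + 85a^2 - 600a + 1750 = ((1/5)a - 2/5)(5a^3 - 50a^2 + 55a + 350) + (54a^2 - 648a + 1890)
  5a^3 - 50a^2 + 55a + 350 = ((5/54)a + 5/27)(54a^2 - 648a + 1890) + (0)
Last nonzero remainder: 54a^2 - 648a + 1890. Dividing through by 54 gives the monic gcd a^2 - 12a + 35.
Cancel a^2 - 12a + 35 from numerator and denominator to get the reduced form.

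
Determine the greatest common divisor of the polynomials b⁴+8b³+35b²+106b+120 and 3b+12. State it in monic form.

Repeated division with remainder:
  b⁴+8b³+35b²+106b+120 = ((1/3)b³+(4/3)b²+(19/3)b+10)(3b+12) + (0)
Last nonzero remainder: 3b+12. Dividing through by 3 gives the monic gcd b+4.

b+4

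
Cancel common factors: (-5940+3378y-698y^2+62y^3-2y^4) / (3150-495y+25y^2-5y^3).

Repeated division with remainder:
  -2y^4+62y^3-698y^2+3378y-5940 = ((2/5)y-52/5)(-5y^3+25y^2-495y+3150) + (-240y^2-3030y+26820)
  -5y^3+25y^2-495y+3150 = ((1/48)y-47/128)(-240y^2-3030y+26820) + (-(138645/64)y+415935/32)
  -240y^2-3030y+26820 = ((1024/9243)y+19072/9243)(-(138645/64)y+415935/32) + (0)
Last nonzero remainder: -(138645/64)y+415935/32. Dividing through by -138645/64 gives the monic gcd y-6.
Cancel y-6 from numerator and denominator to get the reduced form.

(-990+398y-50y^2+2y^3)/(525+5y+5y^2)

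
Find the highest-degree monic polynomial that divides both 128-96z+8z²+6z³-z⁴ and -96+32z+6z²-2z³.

-16+z²

Euclidean algorithm in ℚ[z]:
  -z⁴+6z³+8z²-96z+128 = ((1/2)z-3/2)(-2z³+6z²+32z-96) + (z²-16)
  -2z³+6z²+32z-96 = (-2z+6)(z²-16) + (0)
The last nonzero remainder z²-16 is already monic.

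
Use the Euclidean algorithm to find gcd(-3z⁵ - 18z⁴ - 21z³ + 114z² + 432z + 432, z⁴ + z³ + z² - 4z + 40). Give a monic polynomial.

By polynomial division,
  -3z⁵ - 18z⁴ - 21z³ + 114z² + 432z + 432 = (-3z - 15)(z⁴ + z³ + z² - 4z + 40) + (-3z³ + 117z² + 492z + 1032)
  z⁴ + z³ + z² - 4z + 40 = (-(1/3)z - 40/3)(-3z³ + 117z² + 492z + 1032) + (1725z² + 6900z + 13800)
  -3z³ + 117z² + 492z + 1032 = (-(1/575)z + 43/575)(1725z² + 6900z + 13800) + (0)
Last nonzero remainder: 1725z² + 6900z + 13800. Dividing through by 1725 gives the monic gcd z² + 4z + 8.

z² + 4z + 8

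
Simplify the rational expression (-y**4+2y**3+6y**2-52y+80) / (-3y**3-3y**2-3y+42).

(y**3-6y+40)/(3y**2+9y+21)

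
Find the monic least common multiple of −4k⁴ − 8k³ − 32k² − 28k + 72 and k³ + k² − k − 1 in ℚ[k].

k⁶ + 4k⁵ + 13k⁴ + 25k³ + 4k² − 29k − 18

Apply the Euclidean algorithm:
  −4k⁴ − 8k³ − 32k² − 28k + 72 = (−4k − 4)(k³ + k² − k − 1) + (−32k² − 36k + 68)
  k³ + k² − k − 1 = (−(1/32)k + 1/256)(−32k² − 36k + 68) + ((81/64)k − 81/64)
  −32k² − 36k + 68 = (−(2048/81)k − 4352/81)((81/64)k − 81/64) + (0)
Last nonzero remainder: (81/64)k − 81/64. Dividing through by 81/64 gives the monic gcd k − 1.
Then lcm(f, g) = f·g / gcd(f, g); expanding and making the result monic gives the answer.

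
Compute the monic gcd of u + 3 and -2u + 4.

1

Apply the Euclidean algorithm:
  u + 3 = (-1/2)(-2u + 4) + (5)
  -2u + 4 = (-(2/5)u + 4/5)(5) + (0)
The last nonzero remainder is the constant 5, so the polynomials are coprime and gcd = 1.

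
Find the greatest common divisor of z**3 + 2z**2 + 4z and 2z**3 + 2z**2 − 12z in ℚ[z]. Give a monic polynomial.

z

By polynomial division,
  z**3 + 2z**2 + 4z = (1/2)(2z**3 + 2z**2 − 12z) + (z**2 + 10z)
  2z**3 + 2z**2 − 12z = (2z − 18)(z**2 + 10z) + (168z)
  z**2 + 10z = ((1/168)z + 5/84)(168z) + (0)
Last nonzero remainder: 168z. Dividing through by 168 gives the monic gcd z.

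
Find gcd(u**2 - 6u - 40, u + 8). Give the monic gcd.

1

Repeated division with remainder:
  u**2 - 6u - 40 = (u - 14)(u + 8) + (72)
  u + 8 = ((1/72)u + 1/9)(72) + (0)
The last nonzero remainder is the constant 72, so the polynomials are coprime and gcd = 1.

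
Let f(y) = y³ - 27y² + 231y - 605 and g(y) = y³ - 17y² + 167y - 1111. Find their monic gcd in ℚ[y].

y - 11

Repeated division with remainder:
  y³ - 27y² + 231y - 605 = (y³ - 17y² + 167y - 1111) + (-10y² + 64y + 506)
  y³ - 17y² + 167y - 1111 = (-(1/10)y + 53/50)(-10y² + 64y + 506) + ((3744/25)y - 41184/25)
  -10y² + 64y + 506 = (-(125/1872)y - 575/1872)((3744/25)y - 41184/25) + (0)
Last nonzero remainder: (3744/25)y - 41184/25. Dividing through by 3744/25 gives the monic gcd y - 11.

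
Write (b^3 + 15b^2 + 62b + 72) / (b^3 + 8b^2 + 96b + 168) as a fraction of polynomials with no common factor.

(b^2 + 13b + 36)/(b^2 + 6b + 84)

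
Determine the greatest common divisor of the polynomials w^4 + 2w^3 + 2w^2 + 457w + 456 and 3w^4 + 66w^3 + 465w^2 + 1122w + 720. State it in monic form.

w^2 + 9w + 8

Apply the Euclidean algorithm:
  w^4 + 2w^3 + 2w^2 + 457w + 456 = (1/3)(3w^4 + 66w^3 + 465w^2 + 1122w + 720) + (−20w^3 − 153w^2 + 83w + 216)
  3w^4 + 66w^3 + 465w^2 + 1122w + 720 = (−(3/20)w − 861/400)(−20w^3 − 153w^2 + 83w + 216) + ((59247/400)w^2 + (533223/400)w + 59247/50)
  −20w^3 − 153w^2 + 83w + 216 = (−(8000/59247)w + 1200/6583)((59247/400)w^2 + (533223/400)w + 59247/50) + (0)
Last nonzero remainder: (59247/400)w^2 + (533223/400)w + 59247/50. Dividing through by 59247/400 gives the monic gcd w^2 + 9w + 8.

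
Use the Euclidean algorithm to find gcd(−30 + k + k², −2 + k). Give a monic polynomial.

1

Euclidean algorithm in ℚ[k]:
  k² + k − 30 = (k + 3)(k − 2) + (−24)
  k − 2 = (−(1/24)k + 1/12)(−24) + (0)
The last nonzero remainder is the constant −24, so the polynomials are coprime and gcd = 1.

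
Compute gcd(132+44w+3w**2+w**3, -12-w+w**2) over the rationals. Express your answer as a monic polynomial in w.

Euclidean algorithm in ℚ[w]:
  w**3+3w**2+44w+132 = (w+4)(w**2-w-12) + (60w+180)
  w**2-w-12 = ((1/60)w-1/15)(60w+180) + (0)
Last nonzero remainder: 60w+180. Dividing through by 60 gives the monic gcd w+3.

3+w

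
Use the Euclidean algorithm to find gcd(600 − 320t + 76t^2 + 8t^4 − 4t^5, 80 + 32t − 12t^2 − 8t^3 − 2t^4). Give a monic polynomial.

10 + 4t + t^2

Apply the Euclidean algorithm:
  −4t^5 + 8t^4 + 76t^2 − 320t + 600 = (2t − 12)(−2t^4 − 8t^3 − 12t^2 + 32t + 80) + (−72t^3 − 132t^2 − 96t + 1560)
  −2t^4 − 8t^3 − 12t^2 + 32t + 80 = ((1/36)t + 13/216)(−72t^3 − 132t^2 − 96t + 1560) + (−(25/18)t^2 − (50/9)t − 125/9)
  −72t^3 − 132t^2 − 96t + 1560 = ((1296/25)t − 2808/25)(−(25/18)t^2 − (50/9)t − 125/9) + (0)
Last nonzero remainder: −(25/18)t^2 − (50/9)t − 125/9. Dividing through by −25/18 gives the monic gcd t^2 + 4t + 10.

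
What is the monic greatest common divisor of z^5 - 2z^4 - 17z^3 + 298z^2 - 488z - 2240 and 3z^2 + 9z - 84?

z^2 + 3z - 28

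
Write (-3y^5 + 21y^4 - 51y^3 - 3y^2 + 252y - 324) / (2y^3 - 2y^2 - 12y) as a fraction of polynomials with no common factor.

(-3y^3 + 18y^2 - 51y + 54)/(2y)

Euclidean algorithm in ℚ[y]:
  -3y^5 + 21y^4 - 51y^3 - 3y^2 + 252y - 324 = (-(3/2)y^2 + 9y - 51/2)(2y^3 - 2y^2 - 12y) + (54y^2 - 54y - 324)
  2y^3 - 2y^2 - 12y = ((1/27)y)(54y^2 - 54y - 324) + (0)
Last nonzero remainder: 54y^2 - 54y - 324. Dividing through by 54 gives the monic gcd y^2 - y - 6.
Cancel y^2 - y - 6 from numerator and denominator to get the reduced form.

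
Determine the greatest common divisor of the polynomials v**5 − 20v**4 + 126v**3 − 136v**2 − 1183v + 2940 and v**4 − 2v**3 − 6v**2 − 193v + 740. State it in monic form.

Euclidean algorithm in ℚ[v]:
  v**5 − 20v**4 + 126v**3 − 136v**2 − 1183v + 2940 = (v − 18)(v**4 − 2v**3 − 6v**2 − 193v + 740) + (96v**3 − 51v**2 − 5397v + 16260)
  v**4 − 2v**3 − 6v**2 − 193v + 740 = ((1/96)v − 47/3072)(96v**3 − 51v**2 − 5397v + 16260) + ((50625/1024)v**2 − (455625/1024)v + 253125/256)
  96v**3 − 51v**2 − 5397v + 16260 = ((32768/16875)v + 277504/16875)((50625/1024)v**2 − (455625/1024)v + 253125/256) + (0)
Last nonzero remainder: (50625/1024)v**2 − (455625/1024)v + 253125/256. Dividing through by 50625/1024 gives the monic gcd v**2 − 9v + 20.

v**2 − 9v + 20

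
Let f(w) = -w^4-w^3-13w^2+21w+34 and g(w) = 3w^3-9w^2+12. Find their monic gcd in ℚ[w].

w^2-w-2

By polynomial division,
  -w^4-w^3-13w^2+21w+34 = (-(1/3)w-4/3)(3w^3-9w^2+12) + (-25w^2+25w+50)
  3w^3-9w^2+12 = (-(3/25)w+6/25)(-25w^2+25w+50) + (0)
Last nonzero remainder: -25w^2+25w+50. Dividing through by -25 gives the monic gcd w^2-w-2.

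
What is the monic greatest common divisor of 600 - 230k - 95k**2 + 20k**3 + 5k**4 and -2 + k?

Apply the Euclidean algorithm:
  5k**4 + 20k**3 - 95k**2 - 230k + 600 = (5k**3 + 30k**2 - 35k - 300)(k - 2) + (0)
The last nonzero remainder k - 2 is already monic.

-2 + k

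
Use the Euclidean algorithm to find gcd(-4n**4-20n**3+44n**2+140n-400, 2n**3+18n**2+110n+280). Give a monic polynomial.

n+4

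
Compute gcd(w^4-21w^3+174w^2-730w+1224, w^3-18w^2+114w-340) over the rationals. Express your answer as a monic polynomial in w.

w^2-8w+34

By polynomial division,
  w^4-21w^3+174w^2-730w+1224 = (w-3)(w^3-18w^2+114w-340) + (6w^2-48w+204)
  w^3-18w^2+114w-340 = ((1/6)w-5/3)(6w^2-48w+204) + (0)
Last nonzero remainder: 6w^2-48w+204. Dividing through by 6 gives the monic gcd w^2-8w+34.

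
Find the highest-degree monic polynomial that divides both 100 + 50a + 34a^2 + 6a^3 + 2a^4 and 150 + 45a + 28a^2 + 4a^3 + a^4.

Repeated division with remainder:
  2a^4 + 6a^3 + 34a^2 + 50a + 100 = (2)(a^4 + 4a^3 + 28a^2 + 45a + 150) + (−2a^3 − 22a^2 − 40a − 200)
  a^4 + 4a^3 + 28a^2 + 45a + 150 = (−(1/2)a + 7/2)(−2a^3 − 22a^2 − 40a − 200) + (85a^2 + 85a + 850)
  −2a^3 − 22a^2 − 40a − 200 = (−(2/85)a − 4/17)(85a^2 + 85a + 850) + (0)
Last nonzero remainder: 85a^2 + 85a + 850. Dividing through by 85 gives the monic gcd a^2 + a + 10.

10 + a + a^2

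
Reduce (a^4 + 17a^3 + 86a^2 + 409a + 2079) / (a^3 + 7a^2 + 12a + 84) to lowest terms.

Repeated division with remainder:
  a^4 + 17a^3 + 86a^2 + 409a + 2079 = (a + 10)(a^3 + 7a^2 + 12a + 84) + (4a^2 + 205a + 1239)
  a^3 + 7a^2 + 12a + 84 = ((1/4)a − 177/16)(4a^2 + 205a + 1239) + ((31521/16)a + 220647/16)
  4a^2 + 205a + 1239 = ((64/31521)a + 944/10507)((31521/16)a + 220647/16) + (0)
Last nonzero remainder: (31521/16)a + 220647/16. Dividing through by 31521/16 gives the monic gcd a + 7.
Cancel a + 7 from numerator and denominator to get the reduced form.

(a^3 + 10a^2 + 16a + 297)/(a^2 + 12)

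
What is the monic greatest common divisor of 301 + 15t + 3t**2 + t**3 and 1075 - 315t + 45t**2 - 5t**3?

Euclidean algorithm in ℚ[t]:
  t**3 + 3t**2 + 15t + 301 = (-1/5)(-5t**3 + 45t**2 - 315t + 1075) + (12t**2 - 48t + 516)
  -5t**3 + 45t**2 - 315t + 1075 = (-(5/12)t + 25/12)(12t**2 - 48t + 516) + (0)
Last nonzero remainder: 12t**2 - 48t + 516. Dividing through by 12 gives the monic gcd t**2 - 4t + 43.

43 - 4t + t**2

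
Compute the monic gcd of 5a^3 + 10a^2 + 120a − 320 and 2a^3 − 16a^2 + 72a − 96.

a − 2

By polynomial division,
  5a^3 + 10a^2 + 120a − 320 = (5/2)(2a^3 − 16a^2 + 72a − 96) + (50a^2 − 60a − 80)
  2a^3 − 16a^2 + 72a − 96 = ((1/25)a − 34/125)(50a^2 − 60a − 80) + ((1472/25)a − 2944/25)
  50a^2 − 60a − 80 = ((625/736)a + 125/184)((1472/25)a − 2944/25) + (0)
Last nonzero remainder: (1472/25)a − 2944/25. Dividing through by 1472/25 gives the monic gcd a − 2.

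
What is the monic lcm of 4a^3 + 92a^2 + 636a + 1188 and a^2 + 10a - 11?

a^4 + 22a^3 + 136a^2 + 138a - 297

Apply the Euclidean algorithm:
  4a^3 + 92a^2 + 636a + 1188 = (4a + 52)(a^2 + 10a - 11) + (160a + 1760)
  a^2 + 10a - 11 = ((1/160)a - 1/160)(160a + 1760) + (0)
Last nonzero remainder: 160a + 1760. Dividing through by 160 gives the monic gcd a + 11.
Then lcm(f, g) = f·g / gcd(f, g); expanding and making the result monic gives the answer.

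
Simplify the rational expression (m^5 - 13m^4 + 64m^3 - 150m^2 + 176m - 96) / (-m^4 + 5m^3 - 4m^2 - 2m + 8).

Euclidean algorithm in ℚ[m]:
  m^5 - 13m^4 + 64m^3 - 150m^2 + 176m - 96 = (-m + 8)(-m^4 + 5m^3 - 4m^2 - 2m + 8) + (20m^3 - 120m^2 + 200m - 160)
  -m^4 + 5m^3 - 4m^2 - 2m + 8 = (-(1/20)m - 1/20)(20m^3 - 120m^2 + 200m - 160) + (0)
Last nonzero remainder: 20m^3 - 120m^2 + 200m - 160. Dividing through by 20 gives the monic gcd m^3 - 6m^2 + 10m - 8.
Cancel m^3 - 6m^2 + 10m - 8 from numerator and denominator to get the reduced form.

(-m^2 + 7m - 12)/(m + 1)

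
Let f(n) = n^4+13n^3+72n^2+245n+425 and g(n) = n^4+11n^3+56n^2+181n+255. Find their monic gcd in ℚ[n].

n^3+8n^2+32n+85

Repeated division with remainder:
  n^4+13n^3+72n^2+245n+425 = (n^4+11n^3+56n^2+181n+255) + (2n^3+16n^2+64n+170)
  n^4+11n^3+56n^2+181n+255 = ((1/2)n+3/2)(2n^3+16n^2+64n+170) + (0)
Last nonzero remainder: 2n^3+16n^2+64n+170. Dividing through by 2 gives the monic gcd n^3+8n^2+32n+85.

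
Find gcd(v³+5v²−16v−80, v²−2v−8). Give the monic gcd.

Euclidean algorithm in ℚ[v]:
  v³+5v²−16v−80 = (v+7)(v²−2v−8) + (6v−24)
  v²−2v−8 = ((1/6)v+1/3)(6v−24) + (0)
Last nonzero remainder: 6v−24. Dividing through by 6 gives the monic gcd v−4.

v−4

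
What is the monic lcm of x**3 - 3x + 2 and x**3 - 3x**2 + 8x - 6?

x**5 - 2x**4 + 3x**3 + 8x**2 - 22x + 12

Euclidean algorithm in ℚ[x]:
  x**3 - 3x + 2 = (x**3 - 3x**2 + 8x - 6) + (3x**2 - 11x + 8)
  x**3 - 3x**2 + 8x - 6 = ((1/3)x + 2/9)(3x**2 - 11x + 8) + ((70/9)x - 70/9)
  3x**2 - 11x + 8 = ((27/70)x - 36/35)((70/9)x - 70/9) + (0)
Last nonzero remainder: (70/9)x - 70/9. Dividing through by 70/9 gives the monic gcd x - 1.
Then lcm(f, g) = f·g / gcd(f, g); expanding and making the result monic gives the answer.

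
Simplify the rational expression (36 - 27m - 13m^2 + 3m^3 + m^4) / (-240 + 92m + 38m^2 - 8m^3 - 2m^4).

(3 - 2m - m^2)/(-20 + 6m + 2m^2)

Repeated division with remainder:
  m^4 + 3m^3 - 13m^2 - 27m + 36 = (-1/2)(-2m^4 - 8m^3 + 38m^2 + 92m - 240) + (-m^3 + 6m^2 + 19m - 84)
  -2m^4 - 8m^3 + 38m^2 + 92m - 240 = (2m + 20)(-m^3 + 6m^2 + 19m - 84) + (-120m^2 - 120m + 1440)
  -m^3 + 6m^2 + 19m - 84 = ((1/120)m - 7/120)(-120m^2 - 120m + 1440) + (0)
Last nonzero remainder: -120m^2 - 120m + 1440. Dividing through by -120 gives the monic gcd m^2 + m - 12.
Cancel m^2 + m - 12 from numerator and denominator to get the reduced form.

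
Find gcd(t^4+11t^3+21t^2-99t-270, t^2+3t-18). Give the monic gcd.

By polynomial division,
  t^4+11t^3+21t^2-99t-270 = (t^2+8t+15)(t^2+3t-18) + (0)
The last nonzero remainder t^2+3t-18 is already monic.

t^2+3t-18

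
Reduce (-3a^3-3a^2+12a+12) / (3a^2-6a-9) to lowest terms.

(-a^2+4)/(a-3)

By polynomial division,
  -3a^3-3a^2+12a+12 = (-a-3)(3a^2-6a-9) + (-15a-15)
  3a^2-6a-9 = (-(1/5)a+3/5)(-15a-15) + (0)
Last nonzero remainder: -15a-15. Dividing through by -15 gives the monic gcd a+1.
Cancel a+1 from numerator and denominator to get the reduced form.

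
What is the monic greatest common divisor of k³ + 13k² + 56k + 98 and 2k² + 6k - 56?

By polynomial division,
  k³ + 13k² + 56k + 98 = ((1/2)k + 5)(2k² + 6k - 56) + (54k + 378)
  2k² + 6k - 56 = ((1/27)k - 4/27)(54k + 378) + (0)
Last nonzero remainder: 54k + 378. Dividing through by 54 gives the monic gcd k + 7.

k + 7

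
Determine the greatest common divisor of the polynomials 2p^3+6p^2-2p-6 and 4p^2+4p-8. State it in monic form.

Repeated division with remainder:
  2p^3+6p^2-2p-6 = ((1/2)p+1)(4p^2+4p-8) + (-2p+2)
  4p^2+4p-8 = (-2p-4)(-2p+2) + (0)
Last nonzero remainder: -2p+2. Dividing through by -2 gives the monic gcd p-1.

p-1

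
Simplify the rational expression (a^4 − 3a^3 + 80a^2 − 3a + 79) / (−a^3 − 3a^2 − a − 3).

By polynomial division,
  a^4 − 3a^3 + 80a^2 − 3a + 79 = (−a + 6)(−a^3 − 3a^2 − a − 3) + (97a^2 + 97)
  −a^3 − 3a^2 − a − 3 = (−(1/97)a − 3/97)(97a^2 + 97) + (0)
Last nonzero remainder: 97a^2 + 97. Dividing through by 97 gives the monic gcd a^2 + 1.
Cancel a^2 + 1 from numerator and denominator to get the reduced form.

(−a^2 + 3a − 79)/(a + 3)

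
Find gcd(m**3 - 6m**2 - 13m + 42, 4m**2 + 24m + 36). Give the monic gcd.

m + 3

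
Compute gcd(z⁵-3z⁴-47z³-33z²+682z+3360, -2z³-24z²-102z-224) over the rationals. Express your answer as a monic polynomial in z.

Euclidean algorithm in ℚ[z]:
  z⁵-3z⁴-47z³-33z²+682z+3360 = (-(1/2)z²+(15/2)z-41)(-2z³-24z²-102z-224) + (-364z²-1820z-5824)
  -2z³-24z²-102z-224 = ((1/182)z+1/26)(-364z²-1820z-5824) + (0)
Last nonzero remainder: -364z²-1820z-5824. Dividing through by -364 gives the monic gcd z²+5z+16.

z²+5z+16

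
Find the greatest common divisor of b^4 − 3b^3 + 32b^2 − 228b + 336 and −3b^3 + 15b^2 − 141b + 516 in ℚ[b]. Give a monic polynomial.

By polynomial division,
  b^4 − 3b^3 + 32b^2 − 228b + 336 = (−(1/3)b − 2/3)(−3b^3 + 15b^2 − 141b + 516) + (−5b^2 − 150b + 680)
  −3b^3 + 15b^2 − 141b + 516 = ((3/5)b − 21)(−5b^2 − 150b + 680) + (−3699b + 14796)
  −5b^2 − 150b + 680 = ((5/3699)b + 170/3699)(−3699b + 14796) + (0)
Last nonzero remainder: −3699b + 14796. Dividing through by −3699 gives the monic gcd b − 4.

b − 4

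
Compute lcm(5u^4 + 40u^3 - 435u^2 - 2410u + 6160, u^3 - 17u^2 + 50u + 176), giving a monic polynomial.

Apply the Euclidean algorithm:
  5u^4 + 40u^3 - 435u^2 - 2410u + 6160 = (5u + 125)(u^3 - 17u^2 + 50u + 176) + (1440u^2 - 9540u - 15840)
  u^3 - 17u^2 + 50u + 176 = ((1/1440)u - 83/11520)(1440u^2 - 9540u - 15840) + (-(495/64)u + 495/8)
  1440u^2 - 9540u - 15840 = (-(2048/11)u - 256)(-(495/64)u + 495/8) + (0)
Last nonzero remainder: -(495/64)u + 495/8. Dividing through by -495/64 gives the monic gcd u - 8.
Then lcm(f, g) = f·g / gcd(f, g); expanding and making the result monic gives the answer.

u^6 - u^5 - 181u^4 + 125u^3 + 7484u^2 - 484u - 27104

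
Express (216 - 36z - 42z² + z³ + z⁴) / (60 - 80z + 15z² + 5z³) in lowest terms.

Repeated division with remainder:
  z⁴ + z³ - 42z² - 36z + 216 = ((1/5)z - 2/5)(5z³ + 15z² - 80z + 60) + (-20z² - 80z + 240)
  5z³ + 15z² - 80z + 60 = (-(1/4)z + 1/4)(-20z² - 80z + 240) + (0)
Last nonzero remainder: -20z² - 80z + 240. Dividing through by -20 gives the monic gcd z² + 4z - 12.
Cancel z² + 4z - 12 from numerator and denominator to get the reduced form.

(-18 - 3z + z²)/(-5 + 5z)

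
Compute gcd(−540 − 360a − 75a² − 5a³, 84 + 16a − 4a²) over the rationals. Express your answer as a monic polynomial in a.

By polynomial division,
  −5a³ − 75a² − 360a − 540 = ((5/4)a + 95/4)(−4a² + 16a + 84) + (−845a − 2535)
  −4a² + 16a + 84 = ((4/845)a − 28/845)(−845a − 2535) + (0)
Last nonzero remainder: −845a − 2535. Dividing through by −845 gives the monic gcd a + 3.

3 + a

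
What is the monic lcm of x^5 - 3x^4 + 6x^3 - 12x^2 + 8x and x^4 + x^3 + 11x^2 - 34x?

x^7 + 14x^5 - 45x^4 + 74x^3 - 180x^2 + 136x

Repeated division with remainder:
  x^5 - 3x^4 + 6x^3 - 12x^2 + 8x = (x - 4)(x^4 + x^3 + 11x^2 - 34x) + (-x^3 + 66x^2 - 128x)
  x^4 + x^3 + 11x^2 - 34x = (-x - 67)(-x^3 + 66x^2 - 128x) + (4305x^2 - 8610x)
  -x^3 + 66x^2 - 128x = (-(1/4305)x + 64/4305)(4305x^2 - 8610x) + (0)
Last nonzero remainder: 4305x^2 - 8610x. Dividing through by 4305 gives the monic gcd x^2 - 2x.
Then lcm(f, g) = f·g / gcd(f, g); expanding and making the result monic gives the answer.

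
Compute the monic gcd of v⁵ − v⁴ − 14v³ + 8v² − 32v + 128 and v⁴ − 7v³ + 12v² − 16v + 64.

v³ − 3v² − 16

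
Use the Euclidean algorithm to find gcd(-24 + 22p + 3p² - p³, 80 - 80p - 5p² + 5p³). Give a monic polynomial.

-4 + 3p + p²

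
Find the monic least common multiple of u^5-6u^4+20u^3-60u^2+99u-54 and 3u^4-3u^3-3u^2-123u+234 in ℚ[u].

u^7-2u^6+9u^5-58u^4+119u^3-438u^2+1071u-702

Repeated division with remainder:
  u^5-6u^4+20u^3-60u^2+99u-54 = ((1/3)u-5/3)(3u^4-3u^3-3u^2-123u+234) + (16u^3-24u^2-184u+336)
  3u^4-3u^3-3u^2-123u+234 = ((3/16)u+3/32)(16u^3-24u^2-184u+336) + ((135/4)u^2-(675/4)u+405/2)
  16u^3-24u^2-184u+336 = ((64/135)u+224/135)((135/4)u^2-(675/4)u+405/2) + (0)
Last nonzero remainder: (135/4)u^2-(675/4)u+405/2. Dividing through by 135/4 gives the monic gcd u^2-5u+6.
Then lcm(f, g) = f·g / gcd(f, g); expanding and making the result monic gives the answer.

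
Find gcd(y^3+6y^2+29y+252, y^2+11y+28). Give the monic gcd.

y+7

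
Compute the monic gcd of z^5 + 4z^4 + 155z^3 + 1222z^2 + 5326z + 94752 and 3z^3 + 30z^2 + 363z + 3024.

z^3 + 10z^2 + 121z + 1008

Repeated division with remainder:
  z^5 + 4z^4 + 155z^3 + 1222z^2 + 5326z + 94752 = ((1/3)z^2 - 2z + 94/3)(3z^3 + 30z^2 + 363z + 3024) + (0)
Last nonzero remainder: 3z^3 + 30z^2 + 363z + 3024. Dividing through by 3 gives the monic gcd z^3 + 10z^2 + 121z + 1008.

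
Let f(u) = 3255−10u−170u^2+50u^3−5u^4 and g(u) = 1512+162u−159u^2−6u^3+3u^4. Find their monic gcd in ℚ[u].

−21−4u+u^2

Repeated division with remainder:
  −5u^4+50u^3−170u^2−10u+3255 = (−5/3)(3u^4−6u^3−159u^2+162u+1512) + (40u^3−435u^2+260u+5775)
  3u^4−6u^3−159u^2+162u+1512 = ((3/40)u+213/320)(40u^3−435u^2+260u+5775) + ((7107/64)u^2−(7107/16)u−149247/64)
  40u^3−435u^2+260u+5775 = ((2560/7107)u−17600/7107)((7107/64)u^2−(7107/16)u−149247/64) + (0)
Last nonzero remainder: (7107/64)u^2−(7107/16)u−149247/64. Dividing through by 7107/64 gives the monic gcd u^2−4u−21.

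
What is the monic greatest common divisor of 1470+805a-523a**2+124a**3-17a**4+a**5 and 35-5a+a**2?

Apply the Euclidean algorithm:
  a**5-17a**4+124a**3-523a**2+805a+1470 = (a**3-12a**2+29a+42)(a**2-5a+35) + (0)
The last nonzero remainder a**2-5a+35 is already monic.

35-5a+a**2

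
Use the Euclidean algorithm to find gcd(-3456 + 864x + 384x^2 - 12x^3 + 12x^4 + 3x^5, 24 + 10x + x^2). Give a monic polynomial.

24 + 10x + x^2

By polynomial division,
  3x^5 + 12x^4 - 12x^3 + 384x^2 + 864x - 3456 = (3x^3 - 18x^2 + 96x - 144)(x^2 + 10x + 24) + (0)
The last nonzero remainder x^2 + 10x + 24 is already monic.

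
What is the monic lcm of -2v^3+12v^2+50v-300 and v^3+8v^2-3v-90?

Repeated division with remainder:
  -2v^3+12v^2+50v-300 = (-2)(v^3+8v^2-3v-90) + (28v^2+44v-480)
  v^3+8v^2-3v-90 = ((1/28)v+45/196)(28v^2+44v-480) + ((198/49)v+990/49)
  28v^2+44v-480 = ((686/99)v-784/33)((198/49)v+990/49) + (0)
Last nonzero remainder: (198/49)v+990/49. Dividing through by 198/49 gives the monic gcd v+5.
Then lcm(f, g) = f·g / gcd(f, g); expanding and making the result monic gives the answer.

v^5-3v^4-61v^3+183v^2+900v-2700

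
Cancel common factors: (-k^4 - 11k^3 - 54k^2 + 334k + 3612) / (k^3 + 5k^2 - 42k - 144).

Euclidean algorithm in ℚ[k]:
  -k^4 - 11k^3 - 54k^2 + 334k + 3612 = (-k - 6)(k^3 + 5k^2 - 42k - 144) + (-66k^2 - 62k + 2748)
  k^3 + 5k^2 - 42k - 144 = (-(1/66)k - 67/1089)(-66k^2 - 62k + 2748) + (-(4550/1089)k + 9100/363)
  -66k^2 - 62k + 2748 = ((35937/2275)k + 249381/2275)(-(4550/1089)k + 9100/363) + (0)
Last nonzero remainder: -(4550/1089)k + 9100/363. Dividing through by -4550/1089 gives the monic gcd k - 6.
Cancel k - 6 from numerator and denominator to get the reduced form.

(-k^3 - 17k^2 - 156k - 602)/(k^2 + 11k + 24)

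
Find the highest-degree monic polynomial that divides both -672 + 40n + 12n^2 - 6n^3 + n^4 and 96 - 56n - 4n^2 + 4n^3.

4 + n

Repeated division with remainder:
  n^4 - 6n^3 + 12n^2 + 40n - 672 = ((1/4)n - 5/4)(4n^3 - 4n^2 - 56n + 96) + (21n^2 - 54n - 552)
  4n^3 - 4n^2 - 56n + 96 = ((4/21)n + 44/147)(21n^2 - 54n - 552) + ((3200/49)n + 12800/49)
  21n^2 - 54n - 552 = ((1029/3200)n - 3381/1600)((3200/49)n + 12800/49) + (0)
Last nonzero remainder: (3200/49)n + 12800/49. Dividing through by 3200/49 gives the monic gcd n + 4.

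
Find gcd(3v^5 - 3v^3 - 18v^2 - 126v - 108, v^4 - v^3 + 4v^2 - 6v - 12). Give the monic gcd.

Euclidean algorithm in ℚ[v]:
  3v^5 - 3v^3 - 18v^2 - 126v - 108 = (3v + 3)(v^4 - v^3 + 4v^2 - 6v - 12) + (-12v^3 - 12v^2 - 72v - 72)
  v^4 - v^3 + 4v^2 - 6v - 12 = (-(1/12)v + 1/6)(-12v^3 - 12v^2 - 72v - 72) + (0)
Last nonzero remainder: -12v^3 - 12v^2 - 72v - 72. Dividing through by -12 gives the monic gcd v^3 + v^2 + 6v + 6.

v^3 + v^2 + 6v + 6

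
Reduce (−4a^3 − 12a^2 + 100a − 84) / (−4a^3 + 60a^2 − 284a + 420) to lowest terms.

(a^2 + 6a − 7)/(a^2 − 12a + 35)

Apply the Euclidean algorithm:
  −4a^3 − 12a^2 + 100a − 84 = (−4a^3 + 60a^2 − 284a + 420) + (−72a^2 + 384a − 504)
  −4a^3 + 60a^2 − 284a + 420 = ((1/18)a − 29/54)(−72a^2 + 384a − 504) + (−(448/9)a + 448/3)
  −72a^2 + 384a − 504 = ((81/56)a − 27/8)(−(448/9)a + 448/3) + (0)
Last nonzero remainder: −(448/9)a + 448/3. Dividing through by −448/9 gives the monic gcd a − 3.
Cancel a − 3 from numerator and denominator to get the reduced form.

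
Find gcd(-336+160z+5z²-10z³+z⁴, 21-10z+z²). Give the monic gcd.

21-10z+z²

By polynomial division,
  z⁴-10z³+5z²+160z-336 = (z²-16)(z²-10z+21) + (0)
The last nonzero remainder z²-10z+21 is already monic.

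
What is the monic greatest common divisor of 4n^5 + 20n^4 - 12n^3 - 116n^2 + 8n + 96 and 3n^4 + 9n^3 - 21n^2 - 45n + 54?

n^3 - 7n + 6

Euclidean algorithm in ℚ[n]:
  4n^5 + 20n^4 - 12n^3 - 116n^2 + 8n + 96 = ((4/3)n + 8/3)(3n^4 + 9n^3 - 21n^2 - 45n + 54) + (-8n^3 + 56n - 48)
  3n^4 + 9n^3 - 21n^2 - 45n + 54 = (-(3/8)n - 9/8)(-8n^3 + 56n - 48) + (0)
Last nonzero remainder: -8n^3 + 56n - 48. Dividing through by -8 gives the monic gcd n^3 - 7n + 6.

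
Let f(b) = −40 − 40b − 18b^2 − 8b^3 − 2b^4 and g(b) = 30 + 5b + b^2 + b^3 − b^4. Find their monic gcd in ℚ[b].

10 + 5b + 2b^2 + b^3

Apply the Euclidean algorithm:
  −2b^4 − 8b^3 − 18b^2 − 40b − 40 = (2)(−b^4 + b^3 + b^2 + 5b + 30) + (−10b^3 − 20b^2 − 50b − 100)
  −b^4 + b^3 + b^2 + 5b + 30 = ((1/10)b − 3/10)(−10b^3 − 20b^2 − 50b − 100) + (0)
Last nonzero remainder: −10b^3 − 20b^2 − 50b − 100. Dividing through by −10 gives the monic gcd b^3 + 2b^2 + 5b + 10.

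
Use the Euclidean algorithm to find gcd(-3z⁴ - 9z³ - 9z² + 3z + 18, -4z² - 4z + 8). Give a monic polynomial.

Repeated division with remainder:
  -3z⁴ - 9z³ - 9z² + 3z + 18 = ((3/4)z² + (3/2)z + 9/4)(-4z² - 4z + 8) + (0)
Last nonzero remainder: -4z² - 4z + 8. Dividing through by -4 gives the monic gcd z² + z - 2.

z² + z - 2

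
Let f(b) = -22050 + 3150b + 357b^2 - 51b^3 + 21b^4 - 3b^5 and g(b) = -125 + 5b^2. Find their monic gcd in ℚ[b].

Repeated division with remainder:
  -3b^5 + 21b^4 - 51b^3 + 357b^2 + 3150b - 22050 = (-(3/5)b^3 + (21/5)b^2 - (126/5)b + 882/5)(5b^2 - 125) + (0)
Last nonzero remainder: 5b^2 - 125. Dividing through by 5 gives the monic gcd b^2 - 25.

-25 + b^2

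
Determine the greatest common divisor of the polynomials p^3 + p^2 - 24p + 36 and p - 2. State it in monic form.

By polynomial division,
  p^3 + p^2 - 24p + 36 = (p^2 + 3p - 18)(p - 2) + (0)
The last nonzero remainder p - 2 is already monic.

p - 2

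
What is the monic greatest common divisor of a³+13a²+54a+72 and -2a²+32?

Repeated division with remainder:
  a³+13a²+54a+72 = (-(1/2)a-13/2)(-2a²+32) + (70a+280)
  -2a²+32 = (-(1/35)a+4/35)(70a+280) + (0)
Last nonzero remainder: 70a+280. Dividing through by 70 gives the monic gcd a+4.

a+4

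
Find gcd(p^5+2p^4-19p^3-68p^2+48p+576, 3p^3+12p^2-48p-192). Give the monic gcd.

p^2-16

Repeated division with remainder:
  p^5+2p^4-19p^3-68p^2+48p+576 = ((1/3)p^2-(2/3)p+5/3)(3p^3+12p^2-48p-192) + (-56p^2+896)
  3p^3+12p^2-48p-192 = (-(3/56)p-3/14)(-56p^2+896) + (0)
Last nonzero remainder: -56p^2+896. Dividing through by -56 gives the monic gcd p^2-16.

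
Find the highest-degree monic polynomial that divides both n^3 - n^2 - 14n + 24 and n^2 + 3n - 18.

n - 3

Repeated division with remainder:
  n^3 - n^2 - 14n + 24 = (n - 4)(n^2 + 3n - 18) + (16n - 48)
  n^2 + 3n - 18 = ((1/16)n + 3/8)(16n - 48) + (0)
Last nonzero remainder: 16n - 48. Dividing through by 16 gives the monic gcd n - 3.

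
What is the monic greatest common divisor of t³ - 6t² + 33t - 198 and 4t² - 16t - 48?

t - 6

By polynomial division,
  t³ - 6t² + 33t - 198 = ((1/4)t - 1/2)(4t² - 16t - 48) + (37t - 222)
  4t² - 16t - 48 = ((4/37)t + 8/37)(37t - 222) + (0)
Last nonzero remainder: 37t - 222. Dividing through by 37 gives the monic gcd t - 6.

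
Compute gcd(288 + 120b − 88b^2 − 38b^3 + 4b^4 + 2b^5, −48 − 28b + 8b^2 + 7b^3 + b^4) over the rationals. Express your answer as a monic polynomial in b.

By polynomial division,
  2b^5 + 4b^4 − 38b^3 − 88b^2 + 120b + 288 = (2b − 10)(b^4 + 7b^3 + 8b^2 − 28b − 48) + (16b^3 + 48b^2 − 64b − 192)
  b^4 + 7b^3 + 8b^2 − 28b − 48 = ((1/16)b + 1/4)(16b^3 + 48b^2 − 64b − 192) + (0)
Last nonzero remainder: 16b^3 + 48b^2 − 64b − 192. Dividing through by 16 gives the monic gcd b^3 + 3b^2 − 4b − 12.

−12 − 4b + 3b^2 + b^3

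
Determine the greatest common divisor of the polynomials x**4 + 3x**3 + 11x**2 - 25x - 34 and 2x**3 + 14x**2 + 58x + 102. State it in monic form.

x**2 + 4x + 17

Apply the Euclidean algorithm:
  x**4 + 3x**3 + 11x**2 - 25x - 34 = ((1/2)x - 2)(2x**3 + 14x**2 + 58x + 102) + (10x**2 + 40x + 170)
  2x**3 + 14x**2 + 58x + 102 = ((1/5)x + 3/5)(10x**2 + 40x + 170) + (0)
Last nonzero remainder: 10x**2 + 40x + 170. Dividing through by 10 gives the monic gcd x**2 + 4x + 17.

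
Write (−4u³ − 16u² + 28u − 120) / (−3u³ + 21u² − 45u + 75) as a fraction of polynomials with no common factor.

(4u + 24)/(3u − 15)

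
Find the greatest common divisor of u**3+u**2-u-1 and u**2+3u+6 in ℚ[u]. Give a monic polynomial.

1

Repeated division with remainder:
  u**3+u**2-u-1 = (u-2)(u**2+3u+6) + (-u+11)
  u**2+3u+6 = (-u-14)(-u+11) + (160)
  -u+11 = (-(1/160)u+11/160)(160) + (0)
The last nonzero remainder is the constant 160, so the polynomials are coprime and gcd = 1.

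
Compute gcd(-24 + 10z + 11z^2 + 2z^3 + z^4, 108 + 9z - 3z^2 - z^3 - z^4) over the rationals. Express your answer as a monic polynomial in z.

12 + z + z^2

Apply the Euclidean algorithm:
  z^4 + 2z^3 + 11z^2 + 10z - 24 = (-1)(-z^4 - z^3 - 3z^2 + 9z + 108) + (z^3 + 8z^2 + 19z + 84)
  -z^4 - z^3 - 3z^2 + 9z + 108 = (-z + 7)(z^3 + 8z^2 + 19z + 84) + (-40z^2 - 40z - 480)
  z^3 + 8z^2 + 19z + 84 = (-(1/40)z - 7/40)(-40z^2 - 40z - 480) + (0)
Last nonzero remainder: -40z^2 - 40z - 480. Dividing through by -40 gives the monic gcd z^2 + z + 12.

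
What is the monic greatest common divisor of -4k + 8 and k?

1

Repeated division with remainder:
  -4k + 8 = (-4)(k) + (8)
  k = ((1/8)k)(8) + (0)
The last nonzero remainder is the constant 8, so the polynomials are coprime and gcd = 1.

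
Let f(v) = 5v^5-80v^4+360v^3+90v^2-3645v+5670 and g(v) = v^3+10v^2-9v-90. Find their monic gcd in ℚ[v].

v^2-9

Repeated division with remainder:
  5v^5-80v^4+360v^3+90v^2-3645v+5670 = (5v^2-130v+1705)(v^3+10v^2-9v-90) + (-17680v^2+159120)
  v^3+10v^2-9v-90 = (-(1/17680)v-1/1768)(-17680v^2+159120) + (0)
Last nonzero remainder: -17680v^2+159120. Dividing through by -17680 gives the monic gcd v^2-9.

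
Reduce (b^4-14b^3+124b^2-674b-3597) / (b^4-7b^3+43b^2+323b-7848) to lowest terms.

By polynomial division,
  b^4-14b^3+124b^2-674b-3597 = (b^4-7b^3+43b^2+323b-7848) + (-7b^3+81b^2-997b+4251)
  b^4-7b^3+43b^2+323b-7848 = (-(1/7)b-32/49)(-7b^3+81b^2-997b+4251) + (-(2280/49)b^2+(13680/49)b-248520/49)
  -7b^3+81b^2-997b+4251 = ((343/2280)b-637/760)(-(2280/49)b^2+(13680/49)b-248520/49) + (0)
Last nonzero remainder: -(2280/49)b^2+(13680/49)b-248520/49. Dividing through by -2280/49 gives the monic gcd b^2-6b+109.
Cancel b^2-6b+109 from numerator and denominator to get the reduced form.

(b^2-8b-33)/(b^2-b-72)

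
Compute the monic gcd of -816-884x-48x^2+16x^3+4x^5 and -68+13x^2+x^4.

17+x^2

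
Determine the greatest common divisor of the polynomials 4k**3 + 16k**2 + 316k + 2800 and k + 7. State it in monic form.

Apply the Euclidean algorithm:
  4k**3 + 16k**2 + 316k + 2800 = (4k**2 − 12k + 400)(k + 7) + (0)
The last nonzero remainder k + 7 is already monic.

k + 7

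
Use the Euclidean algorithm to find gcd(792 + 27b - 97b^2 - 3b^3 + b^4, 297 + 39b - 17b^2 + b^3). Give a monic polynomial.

-33 - 8b + b^2

By polynomial division,
  b^4 - 3b^3 - 97b^2 + 27b + 792 = (b + 14)(b^3 - 17b^2 + 39b + 297) + (102b^2 - 816b - 3366)
  b^3 - 17b^2 + 39b + 297 = ((1/102)b - 3/34)(102b^2 - 816b - 3366) + (0)
Last nonzero remainder: 102b^2 - 816b - 3366. Dividing through by 102 gives the monic gcd b^2 - 8b - 33.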